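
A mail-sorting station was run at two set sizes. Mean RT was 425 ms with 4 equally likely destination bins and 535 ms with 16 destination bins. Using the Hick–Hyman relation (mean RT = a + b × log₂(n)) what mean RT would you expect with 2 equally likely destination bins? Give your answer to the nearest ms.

370 ms

With log₂ n on the abscissa the relation is linear; from the two conditions:
  b = (535 − 425) / (log₂ 16 − log₂ 4) = 110 / (4 − 2) = 55 ms/bit
  a = 425 − 55 × 2 = 315 ms
Then RT(2) = 315 + 55 × log₂ 2 = 315 + 55 × 1 ≈ 370.000 ms.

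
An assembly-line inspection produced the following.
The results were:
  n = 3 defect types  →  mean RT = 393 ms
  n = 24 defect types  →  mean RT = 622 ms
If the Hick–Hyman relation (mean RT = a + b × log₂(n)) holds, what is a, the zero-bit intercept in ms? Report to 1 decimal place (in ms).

272.0 ms

Slope: b = (622 − 393) / (log₂ 24 − log₂ 3) = 229/3.0000 = 76.333 ms/bit.
a = RT₁ − b·log₂ n₁ = 393 − 76.333 × 1.5850 = 272.015 ms.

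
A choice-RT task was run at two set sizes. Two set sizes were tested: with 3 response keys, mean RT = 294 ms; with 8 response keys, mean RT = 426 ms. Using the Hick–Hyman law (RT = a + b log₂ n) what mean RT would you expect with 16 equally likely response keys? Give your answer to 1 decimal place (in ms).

Solve the two-equation system in a and b:
  b = (426 − 294) / (log₂ 8 − log₂ 3) = 132 / (3 − 1.5850) = 93.284 ms/bit
  a = 294 − 93.284 × 1.5850 = 146.149 ms
Then RT(16) = 146.149 + 93.284 × log₂ 16 = 146.149 + 93.284 × 4 ≈ 519.284 ms.

519.3 ms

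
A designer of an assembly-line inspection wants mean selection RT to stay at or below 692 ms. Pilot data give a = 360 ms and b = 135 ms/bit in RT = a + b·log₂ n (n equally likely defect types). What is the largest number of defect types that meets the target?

5

Information budget: (692 − 360)/135 = 2.4593 bits, so n ≤ 2^2.4593 = 5.499 → at most 5.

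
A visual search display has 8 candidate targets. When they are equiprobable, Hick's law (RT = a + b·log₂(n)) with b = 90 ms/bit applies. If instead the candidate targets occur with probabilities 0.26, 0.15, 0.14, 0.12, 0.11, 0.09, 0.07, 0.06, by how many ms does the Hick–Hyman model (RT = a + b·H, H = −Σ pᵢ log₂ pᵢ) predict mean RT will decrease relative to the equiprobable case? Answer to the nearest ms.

13 ms

The RT saving is b·ΔH. Equiprobable H₀ = log₂(8) = 3.0000 bits; with the given probabilities H = 2.8550 bits.
b·(H₀ − H) = 90 × (3.0000 − 2.8550) = 13.05 ms.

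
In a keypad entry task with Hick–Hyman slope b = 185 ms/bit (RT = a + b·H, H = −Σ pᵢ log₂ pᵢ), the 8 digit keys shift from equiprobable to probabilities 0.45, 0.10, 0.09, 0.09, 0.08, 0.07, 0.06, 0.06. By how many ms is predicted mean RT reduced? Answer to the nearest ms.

88 ms

Equiprobable entropy H₀ = log₂ 8 = 3.0000 bits.
Skewed entropy H = −Σ pᵢ log₂ pᵢ = 2.5230 bits.
ΔRT = b·(H₀ − H) = 185 × 0.4770 = 88.24 ms.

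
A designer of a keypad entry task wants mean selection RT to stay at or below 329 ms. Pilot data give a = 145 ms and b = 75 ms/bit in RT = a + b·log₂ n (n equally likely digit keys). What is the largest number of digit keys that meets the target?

5

Information budget: (329 − 145)/75 = 2.4533 bits, so n ≤ 2^2.4533 = 5.477 → at most 5.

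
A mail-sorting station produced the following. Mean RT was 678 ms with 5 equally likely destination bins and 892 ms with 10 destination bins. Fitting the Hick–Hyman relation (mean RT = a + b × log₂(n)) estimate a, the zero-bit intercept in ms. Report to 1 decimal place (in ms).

Slope: b = (892 − 678) / (log₂ 10 − log₂ 5) = 214/1.0000 = 214.000 ms/bit.
a = RT₁ − b·log₂ n₁ = 678 − 214.000 × 2.3219 = 181.107 ms.

181.1 ms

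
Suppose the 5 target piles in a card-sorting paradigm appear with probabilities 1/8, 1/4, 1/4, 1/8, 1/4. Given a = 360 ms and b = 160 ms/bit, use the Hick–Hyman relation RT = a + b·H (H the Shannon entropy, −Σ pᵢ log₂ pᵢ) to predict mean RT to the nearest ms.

H = −Σ pᵢ log₂ pᵢ = 0.125·3 + 0.25·2 + 0.25·2 + 0.125·3 + 0.25·2 = 2.250 bits.
RT = 360 + 160 × 2.250 = 720.00 ms.

720 ms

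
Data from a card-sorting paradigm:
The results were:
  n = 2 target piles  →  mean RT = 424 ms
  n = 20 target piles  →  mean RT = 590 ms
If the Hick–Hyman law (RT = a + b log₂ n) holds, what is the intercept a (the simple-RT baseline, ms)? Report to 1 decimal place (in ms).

374.0 ms

The slope on a log₂ axis is (590 − 424) / (4.3219 − 1) = 49.971 ms/bit.
a = RT₁ − b·log₂ n₁ = 424 − 49.971 × 1 = 374.029 ms.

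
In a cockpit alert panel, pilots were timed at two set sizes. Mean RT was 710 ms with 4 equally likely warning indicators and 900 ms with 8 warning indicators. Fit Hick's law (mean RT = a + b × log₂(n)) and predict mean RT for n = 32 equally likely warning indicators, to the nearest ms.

With log₂ n on the abscissa the relation is linear; from the two conditions:
  b = (900 − 710) / (log₂ 8 − log₂ 4) = 190 / (3 − 2) = 190 ms/bit
  a = 710 − 190 × 2 = 330 ms
Then RT(32) = 330 + 190 × log₂ 32 = 330 + 190 × 5 ≈ 1280.000 ms.

1280 ms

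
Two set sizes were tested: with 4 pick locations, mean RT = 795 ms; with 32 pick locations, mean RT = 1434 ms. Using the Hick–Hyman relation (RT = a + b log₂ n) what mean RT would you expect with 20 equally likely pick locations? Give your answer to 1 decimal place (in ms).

RT is linear in log₂ n, so two points fix the line:
  b = (1434 − 795) / (log₂ 32 − log₂ 4) = 639 / (5 − 2) = 213.000 ms/bit
  a = 795 − 213.000 × 2 = 369.000 ms
Then RT(20) = 369.000 + 213.000 × log₂ 20 = 369.000 + 213.000 × 4.3219 ≈ 1289.571 ms.

1289.6 ms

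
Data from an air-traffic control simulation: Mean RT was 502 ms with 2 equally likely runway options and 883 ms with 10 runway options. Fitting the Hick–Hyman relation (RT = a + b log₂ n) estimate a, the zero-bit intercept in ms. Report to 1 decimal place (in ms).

337.9 ms

The slope on a log₂ axis is (883 − 502) / (3.3219 − 1) = 164.088 ms/bit.
Intercept: a = 502 − 164.088·log₂(2) = 337.912 ms.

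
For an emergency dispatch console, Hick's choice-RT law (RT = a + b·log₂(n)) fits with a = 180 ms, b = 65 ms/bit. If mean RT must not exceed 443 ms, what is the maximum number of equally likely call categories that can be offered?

65·log₂ n ≤ 443 − 180 = 263, giving log₂ n ≤ 4.0462 and n ≤ 16.520. The largest whole number is 16.

16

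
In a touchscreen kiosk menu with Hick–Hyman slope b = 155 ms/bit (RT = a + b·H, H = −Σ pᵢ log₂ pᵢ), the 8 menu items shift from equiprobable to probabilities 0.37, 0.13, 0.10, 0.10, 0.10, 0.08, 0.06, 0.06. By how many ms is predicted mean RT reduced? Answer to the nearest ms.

The RT saving is b·ΔH. Equiprobable H₀ = log₂(8) = 3.0000 bits; with the given probabilities H = 2.6885 bits.
b·(H₀ − H) = 155 × (3.0000 − 2.6885) = 48.28 ms.

48 ms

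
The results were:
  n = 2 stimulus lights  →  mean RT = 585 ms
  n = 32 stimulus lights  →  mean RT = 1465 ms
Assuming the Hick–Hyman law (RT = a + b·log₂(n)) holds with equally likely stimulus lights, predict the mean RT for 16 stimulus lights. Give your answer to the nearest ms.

1245 ms

Solve the two-equation system in a and b:
  b = (1465 − 585) / (log₂ 32 − log₂ 2) = 880 / (5 − 1) = 220 ms/bit
  a = 585 − 220 × 1 = 365 ms
Then RT(16) = 365 + 220 × log₂ 16 = 365 + 220 × 4 ≈ 1245.000 ms.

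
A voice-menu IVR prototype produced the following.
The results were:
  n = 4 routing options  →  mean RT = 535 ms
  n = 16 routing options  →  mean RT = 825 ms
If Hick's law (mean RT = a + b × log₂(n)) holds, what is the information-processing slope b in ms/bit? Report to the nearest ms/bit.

Slope: b = (825 − 535) / (log₂ 16 − log₂ 4) = 290/2.0000 = 145 ms/bit.

145 ms/bit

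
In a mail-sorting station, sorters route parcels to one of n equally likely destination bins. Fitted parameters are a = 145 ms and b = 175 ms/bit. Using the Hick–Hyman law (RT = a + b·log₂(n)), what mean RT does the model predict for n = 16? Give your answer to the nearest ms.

845 ms

log₂(16) = 4 bits, so RT = 145 + 175 × 4 ≈ 845.000 ms.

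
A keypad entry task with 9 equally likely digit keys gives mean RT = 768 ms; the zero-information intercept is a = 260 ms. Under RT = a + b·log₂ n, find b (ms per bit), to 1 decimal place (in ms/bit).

160.3 ms/bit

9 alternatives carry log₂ 9 = 3.1699 bits; the choice cost is 768 − 260 = 508 ms, so b = 508/3.1699 = 160.256 ms/bit.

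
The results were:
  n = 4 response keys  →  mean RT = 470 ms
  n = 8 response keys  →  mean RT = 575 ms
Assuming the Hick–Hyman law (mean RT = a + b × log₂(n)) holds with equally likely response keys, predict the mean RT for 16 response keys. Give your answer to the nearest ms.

Solve the two-equation system in a and b:
  b = (575 − 470) / (log₂ 8 − log₂ 4) = 105 / (3 − 2) = 105 ms/bit
  a = 470 − 105 × 2 = 260 ms
Then RT(16) = 260 + 105 × log₂ 16 = 260 + 105 × 4 ≈ 680.000 ms.

680 ms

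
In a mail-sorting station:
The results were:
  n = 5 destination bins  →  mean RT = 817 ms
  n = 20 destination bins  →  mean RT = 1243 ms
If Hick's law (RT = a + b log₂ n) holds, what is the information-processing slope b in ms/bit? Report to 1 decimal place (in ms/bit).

The slope on a log₂ axis is (1243 − 817) / (4.3219 − 2.3219) = 213.000 ms/bit.

213.0 ms/bit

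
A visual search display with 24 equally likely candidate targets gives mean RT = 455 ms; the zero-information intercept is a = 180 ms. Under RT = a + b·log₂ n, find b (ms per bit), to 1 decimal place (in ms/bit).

60.0 ms/bit

b = (455 − 180) / log₂(24) = 275 / 4.5850 = 59.979 ms/bit.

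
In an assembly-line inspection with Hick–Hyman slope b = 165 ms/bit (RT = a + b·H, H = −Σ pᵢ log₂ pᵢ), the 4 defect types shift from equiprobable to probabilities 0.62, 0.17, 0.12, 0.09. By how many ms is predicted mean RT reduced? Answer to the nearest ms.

76 ms

The RT saving is b·ΔH. Equiprobable H₀ = log₂(4) = 2.0000 bits; with the given probabilities H = 1.5419 bits.
b·(H₀ − H) = 165 × (2.0000 − 1.5419) = 75.59 ms.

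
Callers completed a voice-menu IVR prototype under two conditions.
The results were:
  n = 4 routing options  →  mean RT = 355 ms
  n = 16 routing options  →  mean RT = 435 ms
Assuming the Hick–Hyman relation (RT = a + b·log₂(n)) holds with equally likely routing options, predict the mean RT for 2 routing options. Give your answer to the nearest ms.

315 ms

Fit slope and intercept:
  b = (435 − 355) / (log₂ 16 − log₂ 4) = 80 / (4 − 2) = 40 ms/bit
  a = 355 − 40 × 2 = 275 ms
Then RT(2) = 275 + 40 × log₂ 2 = 275 + 40 × 1 ≈ 315.000 ms.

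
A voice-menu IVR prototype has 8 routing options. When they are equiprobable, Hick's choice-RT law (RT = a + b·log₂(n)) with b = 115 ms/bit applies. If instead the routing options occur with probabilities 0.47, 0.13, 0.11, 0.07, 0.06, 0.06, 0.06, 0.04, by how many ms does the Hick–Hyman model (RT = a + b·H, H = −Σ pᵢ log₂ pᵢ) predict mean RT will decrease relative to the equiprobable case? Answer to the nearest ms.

The RT saving is b·ΔH. Equiprobable H₀ = log₂(8) = 3.0000 bits; with the given probabilities H = 2.4298 bits.
b·(H₀ − H) = 115 × (3.0000 − 2.4298) = 65.57 ms.

66 ms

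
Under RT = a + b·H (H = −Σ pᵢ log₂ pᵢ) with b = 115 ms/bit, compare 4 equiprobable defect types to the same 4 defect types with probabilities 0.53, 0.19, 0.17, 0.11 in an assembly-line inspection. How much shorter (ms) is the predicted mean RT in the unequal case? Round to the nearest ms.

32 ms

The RT saving is b·ΔH. Equiprobable H₀ = log₂(4) = 2.0000 bits; with the given probabilities H = 1.7255 bits.
b·(H₀ − H) = 115 × (2.0000 − 1.7255) = 31.56 ms.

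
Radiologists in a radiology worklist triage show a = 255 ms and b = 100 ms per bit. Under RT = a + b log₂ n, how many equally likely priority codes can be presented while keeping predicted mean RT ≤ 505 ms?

5

Set 255 + 100·log₂ n ≤ 505 → log₂ n ≤ (505 − 255)/100 = 2.5000.
So n ≤ 2^2.5000 = 5.657; the largest integer n is 5.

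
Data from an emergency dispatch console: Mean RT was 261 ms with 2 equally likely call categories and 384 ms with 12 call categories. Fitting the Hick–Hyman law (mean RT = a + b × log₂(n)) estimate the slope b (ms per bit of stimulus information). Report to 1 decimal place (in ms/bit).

47.6 ms/bit

Slope: b = (384 − 261) / (log₂ 12 − log₂ 2) = 123/2.5850 = 47.583 ms/bit.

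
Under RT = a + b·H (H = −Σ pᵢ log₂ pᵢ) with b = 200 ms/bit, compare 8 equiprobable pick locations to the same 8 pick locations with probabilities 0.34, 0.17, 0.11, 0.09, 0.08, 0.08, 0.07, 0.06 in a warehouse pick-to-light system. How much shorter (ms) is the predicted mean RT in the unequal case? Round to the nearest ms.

Equiprobable entropy H₀ = log₂ 8 = 3.0000 bits.
Skewed entropy H = −Σ pᵢ log₂ pᵢ = 2.7218 bits.
ΔRT = b·(H₀ − H) = 200 × 0.2782 = 55.64 ms.

56 ms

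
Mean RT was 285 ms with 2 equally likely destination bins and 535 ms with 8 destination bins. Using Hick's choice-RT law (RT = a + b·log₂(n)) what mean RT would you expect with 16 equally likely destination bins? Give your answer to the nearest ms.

660 ms

Solve the two-equation system in a and b:
  b = (535 − 285) / (log₂ 8 − log₂ 2) = 250 / (3 − 1) = 125 ms/bit
  a = 285 − 125 × 1 = 160 ms
Then RT(16) = 160 + 125 × log₂ 16 = 160 + 125 × 4 ≈ 660.000 ms.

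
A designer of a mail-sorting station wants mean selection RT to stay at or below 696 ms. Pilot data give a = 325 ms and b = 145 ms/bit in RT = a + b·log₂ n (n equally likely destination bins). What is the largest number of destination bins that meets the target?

145·log₂ n ≤ 696 − 325 = 371, giving log₂ n ≤ 2.5586 and n ≤ 5.891. The largest whole number is 5.

5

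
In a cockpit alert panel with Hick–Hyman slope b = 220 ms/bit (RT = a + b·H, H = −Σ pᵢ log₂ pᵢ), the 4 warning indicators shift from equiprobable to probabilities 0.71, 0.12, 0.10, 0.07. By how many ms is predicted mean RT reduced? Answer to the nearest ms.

150 ms

The RT saving is b·ΔH. Equiprobable H₀ = log₂(4) = 2.0000 bits; with the given probabilities H = 1.3186 bits.
b·(H₀ − H) = 220 × (2.0000 − 1.3186) = 149.90 ms.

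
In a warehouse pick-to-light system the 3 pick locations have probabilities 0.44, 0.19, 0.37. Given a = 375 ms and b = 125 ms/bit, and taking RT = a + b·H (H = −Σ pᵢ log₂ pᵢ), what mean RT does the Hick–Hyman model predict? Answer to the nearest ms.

563 ms

Entropy contributions −pᵢ log₂ pᵢ: 0.5211, 0.4552, 0.5307; sum H = 1.5071 bits.
RT = a + bH = 375 + 125·1.5071 = 563.39 ms.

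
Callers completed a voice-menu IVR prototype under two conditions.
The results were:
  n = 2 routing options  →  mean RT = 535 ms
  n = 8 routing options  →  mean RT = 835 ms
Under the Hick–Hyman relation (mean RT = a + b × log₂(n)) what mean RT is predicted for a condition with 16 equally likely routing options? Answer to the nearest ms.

985 ms

With log₂ n on the abscissa the relation is linear; from the two conditions:
  b = (835 − 535) / (log₂ 8 − log₂ 2) = 300 / (3 − 1) = 150 ms/bit
  a = 535 − 150 × 1 = 385 ms
Then RT(16) = 385 + 150 × log₂ 16 = 385 + 150 × 4 ≈ 985.000 ms.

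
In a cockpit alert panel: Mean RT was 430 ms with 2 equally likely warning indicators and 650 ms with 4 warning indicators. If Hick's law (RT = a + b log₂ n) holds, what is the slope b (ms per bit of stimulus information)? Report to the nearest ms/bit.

Slope: b = (650 − 430) / (log₂ 4 − log₂ 2) = 220/1.0000 = 220 ms/bit.

220 ms/bit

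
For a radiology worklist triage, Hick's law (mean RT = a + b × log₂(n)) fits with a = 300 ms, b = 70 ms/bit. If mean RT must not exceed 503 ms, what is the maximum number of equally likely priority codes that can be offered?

Information budget: (503 − 300)/70 = 2.9000 bits, so n ≤ 2^2.9000 = 7.464 → at most 7.

7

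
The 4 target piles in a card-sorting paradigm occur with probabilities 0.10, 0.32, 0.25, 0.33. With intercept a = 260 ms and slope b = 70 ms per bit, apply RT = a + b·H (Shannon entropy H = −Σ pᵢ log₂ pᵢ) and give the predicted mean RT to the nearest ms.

392 ms

Entropy contributions −pᵢ log₂ pᵢ: 0.3322, 0.5260, 0.5000, 0.5278; sum H = 1.8860 bits.
RT = a + bH = 260 + 70·1.8860 = 392.02 ms.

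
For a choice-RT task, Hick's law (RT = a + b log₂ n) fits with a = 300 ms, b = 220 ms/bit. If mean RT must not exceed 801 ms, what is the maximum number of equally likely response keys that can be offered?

Information budget: (801 − 300)/220 = 2.2773 bits, so n ≤ 2^2.2773 = 4.848 → at most 4.

4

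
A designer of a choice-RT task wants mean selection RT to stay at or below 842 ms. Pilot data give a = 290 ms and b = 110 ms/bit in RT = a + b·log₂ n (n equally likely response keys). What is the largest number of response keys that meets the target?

32

Set 290 + 110·log₂ n ≤ 842 → log₂ n ≤ (842 − 290)/110 = 5.0182.
So n ≤ 2^5.0182 = 32.406; the largest integer n is 32.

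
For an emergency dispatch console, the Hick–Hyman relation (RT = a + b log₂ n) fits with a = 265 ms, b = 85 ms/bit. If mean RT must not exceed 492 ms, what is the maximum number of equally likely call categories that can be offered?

6

Set 265 + 85·log₂ n ≤ 492 → log₂ n ≤ (492 − 265)/85 = 2.6706.
So n ≤ 2^2.6706 = 6.367; the largest integer n is 6.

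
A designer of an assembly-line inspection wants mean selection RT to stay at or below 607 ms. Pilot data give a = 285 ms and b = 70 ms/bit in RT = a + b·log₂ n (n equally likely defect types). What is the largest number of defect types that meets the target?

Information budget: (607 − 285)/70 = 4.6000 bits, so n ≤ 2^4.6000 = 24.251 → at most 24.

24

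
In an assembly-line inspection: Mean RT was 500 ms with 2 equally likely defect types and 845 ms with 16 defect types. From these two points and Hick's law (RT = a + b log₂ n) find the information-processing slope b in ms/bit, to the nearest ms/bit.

115 ms/bit

b = (RT₂ − RT₁)/(log₂ n₂ − log₂ n₁) = (845 − 500)/(4 − 1) = 115 ms/bit.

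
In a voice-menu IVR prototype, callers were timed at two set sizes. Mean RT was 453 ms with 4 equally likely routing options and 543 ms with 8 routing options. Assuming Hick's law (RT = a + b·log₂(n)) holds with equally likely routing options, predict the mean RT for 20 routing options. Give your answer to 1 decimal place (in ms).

Solve the two-equation system in a and b:
  b = (543 − 453) / (log₂ 8 − log₂ 4) = 90 / (3 − 2) = 90.000 ms/bit
  a = 453 − 90.000 × 2 = 273.000 ms
Then RT(20) = 273.000 + 90.000 × log₂ 20 = 273.000 + 90.000 × 4.3219 ≈ 661.974 ms.

662.0 ms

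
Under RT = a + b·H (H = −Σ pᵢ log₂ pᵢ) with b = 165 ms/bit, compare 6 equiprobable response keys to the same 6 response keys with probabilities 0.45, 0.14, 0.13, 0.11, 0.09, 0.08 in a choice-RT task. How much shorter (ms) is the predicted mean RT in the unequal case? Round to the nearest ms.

Equiprobable entropy H₀ = log₂ 6 = 2.5850 bits.
Skewed entropy H = −Σ pᵢ log₂ pᵢ = 2.2526 bits.
ΔRT = b·(H₀ − H) = 165 × 0.3324 = 54.84 ms.

55 ms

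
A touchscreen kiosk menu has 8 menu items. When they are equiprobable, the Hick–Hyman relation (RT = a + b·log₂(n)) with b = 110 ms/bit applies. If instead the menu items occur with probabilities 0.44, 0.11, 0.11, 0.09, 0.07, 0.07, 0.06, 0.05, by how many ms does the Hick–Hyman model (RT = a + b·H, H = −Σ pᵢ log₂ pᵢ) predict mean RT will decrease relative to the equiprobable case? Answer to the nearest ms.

52 ms

Equiprobable entropy H₀ = log₂ 8 = 3.0000 bits.
Skewed entropy H = −Σ pᵢ log₂ pᵢ = 2.5311 bits.
ΔRT = b·(H₀ − H) = 110 × 0.4689 = 51.58 ms.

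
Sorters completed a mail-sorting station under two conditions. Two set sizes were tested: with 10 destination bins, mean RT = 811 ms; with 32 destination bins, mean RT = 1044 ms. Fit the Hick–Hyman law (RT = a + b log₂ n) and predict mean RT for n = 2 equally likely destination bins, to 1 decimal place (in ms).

Solve the two-equation system in a and b:
  b = (1044 − 811) / (log₂ 32 − log₂ 10) = 233 / (5 − 3.3219) = 138.850 ms/bit
  a = 811 − 138.850 × 3.3219 = 349.751 ms
Then RT(2) = 349.751 + 138.850 × log₂ 2 = 349.751 + 138.850 × 1 ≈ 488.601 ms.

488.6 ms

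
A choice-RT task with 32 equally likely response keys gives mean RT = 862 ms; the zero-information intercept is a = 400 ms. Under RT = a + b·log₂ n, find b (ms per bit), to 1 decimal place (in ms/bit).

92.4 ms/bit

32 alternatives carry log₂ 32 = 5 bits; the choice cost is 862 − 400 = 462 ms, so b = 462/5 = 92.400 ms/bit.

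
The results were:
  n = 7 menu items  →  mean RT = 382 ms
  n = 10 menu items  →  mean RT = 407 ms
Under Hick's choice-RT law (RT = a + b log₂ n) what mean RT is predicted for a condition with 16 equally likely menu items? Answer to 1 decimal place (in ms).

439.9 ms

RT is linear in log₂ n, so two points fix the line:
  b = (407 − 382) / (log₂ 10 − log₂ 7) = 25 / (3.3219 − 2.8074) = 48.584 ms/bit
  a = 382 − 48.584 × 2.8074 = 245.608 ms
Then RT(16) = 245.608 + 48.584 × log₂ 16 = 245.608 + 48.584 × 4 ≈ 439.943 ms.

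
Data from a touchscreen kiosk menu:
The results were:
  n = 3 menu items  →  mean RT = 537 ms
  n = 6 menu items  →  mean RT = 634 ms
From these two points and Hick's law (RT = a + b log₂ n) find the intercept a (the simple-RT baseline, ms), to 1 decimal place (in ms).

Slope: b = (634 − 537) / (log₂ 6 − log₂ 3) = 97/1.0000 = 97.000 ms/bit.
a = RT₁ − b·log₂ n₁ = 537 − 97.000 × 1.5850 = 383.259 ms.

383.3 ms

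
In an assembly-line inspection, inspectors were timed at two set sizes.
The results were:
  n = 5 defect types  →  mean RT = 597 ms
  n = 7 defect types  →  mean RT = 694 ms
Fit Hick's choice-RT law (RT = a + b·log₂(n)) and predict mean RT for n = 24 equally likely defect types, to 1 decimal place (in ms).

1049.2 ms

Solve the two-equation system in a and b:
  b = (694 − 597) / (log₂ 7 − log₂ 5) = 97 / (2.8074 − 2.3219) = 199.824 ms/bit
  a = 597 − 199.824 × 2.3219 = 133.023 ms
Then RT(24) = 133.023 + 199.824 × log₂ 24 = 133.023 + 199.824 × 4.5850 ≈ 1049.209 ms.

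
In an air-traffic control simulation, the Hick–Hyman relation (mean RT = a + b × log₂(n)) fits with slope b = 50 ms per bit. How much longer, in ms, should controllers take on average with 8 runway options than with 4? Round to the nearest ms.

The intercept a cancels: ΔRT = b·(log₂ n₂ − log₂ n₁) = b·log₂(n₂/n₁).
log₂(8) − log₂(4) = log₂(8/4) = log₂(2) = 1.
ΔRT = 50 × 1.0000 = 50.000 ms.

50 ms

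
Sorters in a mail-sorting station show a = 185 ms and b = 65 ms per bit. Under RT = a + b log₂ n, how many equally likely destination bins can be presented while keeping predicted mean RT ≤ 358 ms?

Set 185 + 65·log₂ n ≤ 358 → log₂ n ≤ (358 − 185)/65 = 2.6615.
So n ≤ 2^2.6615 = 6.327; the largest integer n is 6.

6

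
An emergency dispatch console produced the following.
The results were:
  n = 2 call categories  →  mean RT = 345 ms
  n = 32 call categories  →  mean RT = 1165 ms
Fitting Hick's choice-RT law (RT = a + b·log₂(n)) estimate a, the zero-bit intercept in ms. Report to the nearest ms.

140 ms

b = (RT₂ − RT₁)/(log₂ n₂ − log₂ n₁) = (1165 − 345)/(5 − 1) = 205 ms/bit.
Intercept: a = 345 − 205·log₂(2) = 140.000 ms.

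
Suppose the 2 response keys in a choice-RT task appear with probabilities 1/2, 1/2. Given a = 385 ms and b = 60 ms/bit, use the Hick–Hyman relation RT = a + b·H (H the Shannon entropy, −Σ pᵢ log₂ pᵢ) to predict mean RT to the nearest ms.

445 ms

H = −Σ pᵢ log₂ pᵢ = 0.5·1 + 0.5·1 = 1.000 bits.
RT = 385 + 60 × 1.000 = 445.00 ms.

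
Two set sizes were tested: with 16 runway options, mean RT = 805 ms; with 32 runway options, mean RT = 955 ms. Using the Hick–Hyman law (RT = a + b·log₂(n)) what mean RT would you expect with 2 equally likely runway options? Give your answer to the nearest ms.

355 ms

Fit slope and intercept:
  b = (955 − 805) / (log₂ 32 − log₂ 16) = 150 / (5 − 4) = 150 ms/bit
  a = 805 − 150 × 4 = 205 ms
Then RT(2) = 205 + 150 × log₂ 2 = 205 + 150 × 1 ≈ 355.000 ms.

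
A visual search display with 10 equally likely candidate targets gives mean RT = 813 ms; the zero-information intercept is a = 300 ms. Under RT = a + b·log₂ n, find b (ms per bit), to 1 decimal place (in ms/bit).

b = (813 − 300) / log₂(10) = 513 / 3.3219 = 154.428 ms/bit.

154.4 ms/bit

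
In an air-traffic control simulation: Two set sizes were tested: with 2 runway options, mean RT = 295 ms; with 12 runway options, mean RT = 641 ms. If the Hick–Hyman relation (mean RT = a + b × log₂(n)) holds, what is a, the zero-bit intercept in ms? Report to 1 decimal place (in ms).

Slope: b = (641 − 295) / (log₂ 12 − log₂ 2) = 346/2.5850 = 133.851 ms/bit.
a = RT₁ − b·log₂ n₁ = 295 − 133.851 × 1 = 161.149 ms.

161.1 ms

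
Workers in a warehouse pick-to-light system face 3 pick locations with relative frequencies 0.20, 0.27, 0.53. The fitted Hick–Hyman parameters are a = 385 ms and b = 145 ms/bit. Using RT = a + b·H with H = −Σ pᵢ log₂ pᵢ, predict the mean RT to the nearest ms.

597 ms

H = 0.20·log₂(1/0.20) + 0.27·log₂(1/0.27) + 0.53·log₂(1/0.53) = 1.4599 bits.
RT = 385 + 145 × 1.4599 = 596.68 ms.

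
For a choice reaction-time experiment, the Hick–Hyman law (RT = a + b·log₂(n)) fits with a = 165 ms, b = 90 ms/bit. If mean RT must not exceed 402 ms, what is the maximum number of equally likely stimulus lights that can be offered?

90·log₂ n ≤ 402 − 165 = 237, giving log₂ n ≤ 2.6333 and n ≤ 6.205. The largest whole number is 6.

6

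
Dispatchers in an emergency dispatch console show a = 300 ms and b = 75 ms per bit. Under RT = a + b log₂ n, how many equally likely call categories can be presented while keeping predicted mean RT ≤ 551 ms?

Information budget: (551 − 300)/75 = 3.3467 bits, so n ≤ 2^3.3467 = 10.173 → at most 10.

10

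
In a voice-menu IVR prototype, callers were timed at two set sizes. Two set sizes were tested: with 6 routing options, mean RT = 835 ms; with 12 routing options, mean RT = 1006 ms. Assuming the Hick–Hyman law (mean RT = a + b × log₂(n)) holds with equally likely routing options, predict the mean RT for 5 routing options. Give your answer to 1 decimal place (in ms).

790.0 ms

Solve the two-equation system in a and b:
  b = (1006 − 835) / (log₂ 12 − log₂ 6) = 171 / (3.5850 − 2.5850) = 171.000 ms/bit
  a = 835 − 171.000 × 2.5850 = 392.971 ms
Then RT(5) = 392.971 + 171.000 × log₂ 5 = 392.971 + 171.000 × 2.3219 ≈ 790.021 ms.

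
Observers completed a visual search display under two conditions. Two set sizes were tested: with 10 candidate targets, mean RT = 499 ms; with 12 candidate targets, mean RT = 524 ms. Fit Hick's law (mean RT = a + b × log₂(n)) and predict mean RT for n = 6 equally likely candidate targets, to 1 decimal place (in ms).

429.0 ms

RT is linear in log₂ n, so two points fix the line:
  b = (524 − 499) / (log₂ 12 − log₂ 10) = 25 / (3.5850 − 3.3219) = 95.045 ms/bit
  a = 499 − 95.045 × 3.3219 = 183.269 ms
Then RT(6) = 183.269 + 95.045 × log₂ 6 = 183.269 + 95.045 × 2.5850 ≈ 428.955 ms.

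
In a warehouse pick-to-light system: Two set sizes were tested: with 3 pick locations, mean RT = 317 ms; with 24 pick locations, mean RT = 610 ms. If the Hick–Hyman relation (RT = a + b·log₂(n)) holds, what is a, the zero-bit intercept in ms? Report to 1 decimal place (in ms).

162.2 ms

Slope: b = (610 − 317) / (log₂ 24 − log₂ 3) = 293/3.0000 = 97.667 ms/bit.
Intercept: a = 317 − 97.667·log₂(3) = 162.202 ms.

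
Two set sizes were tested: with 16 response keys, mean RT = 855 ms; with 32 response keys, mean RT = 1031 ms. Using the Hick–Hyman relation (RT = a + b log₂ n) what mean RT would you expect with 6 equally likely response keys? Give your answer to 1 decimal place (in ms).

With log₂ n on the abscissa the relation is linear; from the two conditions:
  b = (1031 − 855) / (log₂ 32 − log₂ 16) = 176 / (5 − 4) = 176.000 ms/bit
  a = 855 − 176.000 × 4 = 151.000 ms
Then RT(6) = 151.000 + 176.000 × log₂ 6 = 151.000 + 176.000 × 2.5850 ≈ 605.953 ms.

606.0 ms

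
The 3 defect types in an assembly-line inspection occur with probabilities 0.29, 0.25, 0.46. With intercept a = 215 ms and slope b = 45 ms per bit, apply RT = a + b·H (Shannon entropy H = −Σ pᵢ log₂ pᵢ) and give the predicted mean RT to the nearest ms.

284 ms

Entropy contributions −pᵢ log₂ pᵢ: 0.5179, 0.5000, 0.5153; sum H = 1.5332 bits.
RT = a + bH = 215 + 45·1.5332 = 284.00 ms.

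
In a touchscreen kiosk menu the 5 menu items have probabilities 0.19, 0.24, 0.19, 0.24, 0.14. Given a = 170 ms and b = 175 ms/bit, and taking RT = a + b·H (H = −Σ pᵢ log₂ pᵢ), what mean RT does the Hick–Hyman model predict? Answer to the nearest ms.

572 ms

Entropy contributions −pᵢ log₂ pᵢ: 0.4552, 0.4941, 0.4552, 0.4941, 0.3971; sum H = 2.2958 bits.
RT = a + bH = 170 + 175·2.2958 = 571.77 ms.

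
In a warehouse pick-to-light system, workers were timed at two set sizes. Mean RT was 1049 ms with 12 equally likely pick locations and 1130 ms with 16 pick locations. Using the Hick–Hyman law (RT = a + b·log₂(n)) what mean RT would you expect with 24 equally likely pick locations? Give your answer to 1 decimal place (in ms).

1244.2 ms

Fit slope and intercept:
  b = (1130 − 1049) / (log₂ 16 − log₂ 12) = 81 / (4 − 3.5850) = 195.163 ms/bit
  a = 1049 − 195.163 × 3.5850 = 349.348 ms
Then RT(24) = 349.348 + 195.163 × log₂ 24 = 349.348 + 195.163 × 4.5850 ≈ 1244.163 ms.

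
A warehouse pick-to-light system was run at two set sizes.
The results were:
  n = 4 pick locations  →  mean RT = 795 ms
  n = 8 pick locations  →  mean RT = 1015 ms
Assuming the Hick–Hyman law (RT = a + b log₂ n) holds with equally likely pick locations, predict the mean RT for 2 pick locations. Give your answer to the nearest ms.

With log₂ n on the abscissa the relation is linear; from the two conditions:
  b = (1015 − 795) / (log₂ 8 − log₂ 4) = 220 / (3 − 2) = 220 ms/bit
  a = 795 − 220 × 2 = 355 ms
Then RT(2) = 355 + 220 × log₂ 2 = 355 + 220 × 1 ≈ 575.000 ms.

575 ms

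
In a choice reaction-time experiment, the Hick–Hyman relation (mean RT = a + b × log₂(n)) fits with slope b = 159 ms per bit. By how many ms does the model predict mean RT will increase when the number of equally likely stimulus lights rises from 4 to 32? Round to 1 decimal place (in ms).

477.0 ms

ΔRT = (a + b log₂ n₂) − (a + b log₂ n₁) = b·(log₂ n₂ − log₂ n₁).
log₂(32) − log₂(4) = log₂(32/4) = log₂(8) = 3.
ΔRT = 159 × 3.0000 = 477.000 ms.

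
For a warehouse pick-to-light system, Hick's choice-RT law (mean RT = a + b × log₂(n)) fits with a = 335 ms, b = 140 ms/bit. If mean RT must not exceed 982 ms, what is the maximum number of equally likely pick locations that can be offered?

Information budget: (982 − 335)/140 = 4.6214 bits, so n ≤ 2^4.6214 = 24.614 → at most 24.

24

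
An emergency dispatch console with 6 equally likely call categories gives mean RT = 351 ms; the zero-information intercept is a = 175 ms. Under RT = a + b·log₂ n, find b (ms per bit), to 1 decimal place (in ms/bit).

68.1 ms/bit

6 alternatives carry log₂ 6 = 2.5850 bits; the choice cost is 351 − 175 = 176 ms, so b = 176/2.5850 = 68.086 ms/bit.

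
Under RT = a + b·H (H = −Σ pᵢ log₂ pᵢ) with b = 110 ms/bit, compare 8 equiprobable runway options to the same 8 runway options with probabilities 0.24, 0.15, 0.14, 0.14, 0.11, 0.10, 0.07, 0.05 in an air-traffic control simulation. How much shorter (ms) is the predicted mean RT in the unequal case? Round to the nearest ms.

15 ms

Equiprobable entropy H₀ = log₂ 8 = 3.0000 bits.
Skewed entropy H = −Σ pᵢ log₂ pᵢ = 2.8660 bits.
ΔRT = b·(H₀ − H) = 110 × 0.1340 = 14.74 ms.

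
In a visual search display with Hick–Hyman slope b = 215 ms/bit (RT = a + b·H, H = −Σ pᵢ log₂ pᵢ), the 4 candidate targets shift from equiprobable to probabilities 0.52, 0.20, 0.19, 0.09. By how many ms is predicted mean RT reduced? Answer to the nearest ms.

60 ms

Equiprobable entropy H₀ = log₂ 4 = 2.0000 bits.
Skewed entropy H = −Σ pᵢ log₂ pᵢ = 1.7228 bits.
ΔRT = b·(H₀ − H) = 215 × 0.2772 = 59.59 ms.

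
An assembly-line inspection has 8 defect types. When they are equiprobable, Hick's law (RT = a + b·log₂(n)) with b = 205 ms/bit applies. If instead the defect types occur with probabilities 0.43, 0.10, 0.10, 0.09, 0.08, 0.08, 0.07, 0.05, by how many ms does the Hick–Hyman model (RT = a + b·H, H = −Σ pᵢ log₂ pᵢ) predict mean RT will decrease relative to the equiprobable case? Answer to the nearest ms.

89 ms

The RT saving is b·ΔH. Equiprobable H₀ = log₂(8) = 3.0000 bits; with the given probabilities H = 2.5683 bits.
b·(H₀ − H) = 205 × (3.0000 − 2.5683) = 88.50 ms.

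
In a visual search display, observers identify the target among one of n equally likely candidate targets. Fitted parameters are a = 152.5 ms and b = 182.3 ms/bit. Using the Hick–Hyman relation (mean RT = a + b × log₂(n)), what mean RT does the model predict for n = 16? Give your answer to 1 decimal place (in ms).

log₂(16) = 4 bits, so RT = 152.5 + 182.3 × 4 ≈ 881.700 ms.

881.7 ms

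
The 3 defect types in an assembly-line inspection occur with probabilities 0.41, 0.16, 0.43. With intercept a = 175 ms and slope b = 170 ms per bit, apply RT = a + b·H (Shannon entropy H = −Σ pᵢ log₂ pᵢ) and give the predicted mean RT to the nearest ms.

426 ms

H = 0.41·log₂(1/0.41) + 0.16·log₂(1/0.16) + 0.43·log₂(1/0.43) = 1.4740 bits.
RT = 175 + 170 × 1.4740 = 425.57 ms.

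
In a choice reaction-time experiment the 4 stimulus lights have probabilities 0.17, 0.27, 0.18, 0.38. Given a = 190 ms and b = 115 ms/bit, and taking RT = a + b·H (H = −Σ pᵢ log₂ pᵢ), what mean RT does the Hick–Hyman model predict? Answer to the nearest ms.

411 ms

Entropy contributions −pᵢ log₂ pᵢ: 0.4346, 0.5100, 0.4453, 0.5305; sum H = 1.9204 bits.
RT = a + bH = 190 + 115·1.9204 = 410.84 ms.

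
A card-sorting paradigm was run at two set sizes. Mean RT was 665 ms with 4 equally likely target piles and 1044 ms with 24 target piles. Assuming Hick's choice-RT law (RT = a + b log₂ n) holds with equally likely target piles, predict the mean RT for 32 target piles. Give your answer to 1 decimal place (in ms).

1104.9 ms

Fit slope and intercept:
  b = (1044 − 665) / (log₂ 24 − log₂ 4) = 379 / (4.5850 − 2) = 146.617 ms/bit
  a = 665 − 146.617 × 2 = 371.766 ms
Then RT(32) = 371.766 + 146.617 × log₂ 32 = 371.766 + 146.617 × 5 ≈ 1104.852 ms.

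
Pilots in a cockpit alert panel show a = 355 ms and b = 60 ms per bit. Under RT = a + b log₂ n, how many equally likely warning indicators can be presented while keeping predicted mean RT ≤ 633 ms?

24

Information budget: (633 − 355)/60 = 4.6333 bits, so n ≤ 2^4.6333 = 24.818 → at most 24.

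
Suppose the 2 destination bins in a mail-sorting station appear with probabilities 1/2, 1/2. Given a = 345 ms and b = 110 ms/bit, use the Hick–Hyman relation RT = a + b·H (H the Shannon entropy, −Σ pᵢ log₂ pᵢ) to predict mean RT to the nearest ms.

Each term −pᵢ log₂ pᵢ: 0.5·1 + 0.5·1; summed, H = 1.000 bits.
Mean RT = a + bH = 345 + 110·1.000 = 455.00 ms.

455 ms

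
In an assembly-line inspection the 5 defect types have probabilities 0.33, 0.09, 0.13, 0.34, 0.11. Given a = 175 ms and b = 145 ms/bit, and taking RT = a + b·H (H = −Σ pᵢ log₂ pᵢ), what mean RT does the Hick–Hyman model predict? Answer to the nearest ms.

480 ms

Entropy contributions −pᵢ log₂ pᵢ: 0.5278, 0.3127, 0.3826, 0.5292, 0.3503; sum H = 2.1026 bits.
RT = a + bH = 175 + 145·2.1026 = 479.87 ms.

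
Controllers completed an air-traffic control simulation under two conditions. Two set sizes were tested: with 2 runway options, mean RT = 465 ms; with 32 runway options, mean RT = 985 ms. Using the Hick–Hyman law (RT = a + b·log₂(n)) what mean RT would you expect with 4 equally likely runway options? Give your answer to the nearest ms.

595 ms

Fit slope and intercept:
  b = (985 − 465) / (log₂ 32 − log₂ 2) = 520 / (5 − 1) = 130 ms/bit
  a = 465 − 130 × 1 = 335 ms
Then RT(4) = 335 + 130 × log₂ 4 = 335 + 130 × 2 ≈ 595.000 ms.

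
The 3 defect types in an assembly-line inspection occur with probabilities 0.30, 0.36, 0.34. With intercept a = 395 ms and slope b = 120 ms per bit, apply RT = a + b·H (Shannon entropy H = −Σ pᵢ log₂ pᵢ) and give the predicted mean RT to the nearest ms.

585 ms

Entropy contributions −pᵢ log₂ pᵢ: 0.5211, 0.5306, 0.5292; sum H = 1.5809 bits.
RT = a + bH = 395 + 120·1.5809 = 584.71 ms.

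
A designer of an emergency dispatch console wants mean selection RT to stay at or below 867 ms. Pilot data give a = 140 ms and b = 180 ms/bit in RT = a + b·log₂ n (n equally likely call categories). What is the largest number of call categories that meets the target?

Set 140 + 180·log₂ n ≤ 867 → log₂ n ≤ (867 − 140)/180 = 4.0389.
So n ≤ 2^4.0389 = 16.437; the largest integer n is 16.

16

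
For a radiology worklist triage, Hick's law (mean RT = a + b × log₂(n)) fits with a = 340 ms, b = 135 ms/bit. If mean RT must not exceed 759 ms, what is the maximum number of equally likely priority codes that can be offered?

8

Information budget: (759 − 340)/135 = 3.1037 bits, so n ≤ 2^3.1037 = 8.596 → at most 8.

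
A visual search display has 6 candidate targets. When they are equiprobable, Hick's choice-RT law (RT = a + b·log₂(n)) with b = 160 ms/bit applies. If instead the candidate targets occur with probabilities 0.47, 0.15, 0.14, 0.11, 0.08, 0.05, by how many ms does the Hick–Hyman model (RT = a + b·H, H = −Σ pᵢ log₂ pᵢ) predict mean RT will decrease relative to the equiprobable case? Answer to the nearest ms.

Equiprobable entropy H₀ = log₂ 6 = 2.5850 bits.
Skewed entropy H = −Σ pᵢ log₂ pᵢ = 2.1775 bits.
ΔRT = b·(H₀ − H) = 160 × 0.4075 = 65.19 ms.

65 ms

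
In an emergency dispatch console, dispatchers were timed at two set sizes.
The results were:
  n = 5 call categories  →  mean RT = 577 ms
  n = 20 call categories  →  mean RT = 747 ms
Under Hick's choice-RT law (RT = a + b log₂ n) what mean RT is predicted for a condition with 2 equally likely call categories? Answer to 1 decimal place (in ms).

With log₂ n on the abscissa the relation is linear; from the two conditions:
  b = (747 − 577) / (log₂ 20 − log₂ 5) = 170 / (4.3219 − 2.3219) = 85.000 ms/bit
  a = 577 − 85.000 × 2.3219 = 379.636 ms
Then RT(2) = 379.636 + 85.000 × log₂ 2 = 379.636 + 85.000 × 1 ≈ 464.636 ms.

464.6 ms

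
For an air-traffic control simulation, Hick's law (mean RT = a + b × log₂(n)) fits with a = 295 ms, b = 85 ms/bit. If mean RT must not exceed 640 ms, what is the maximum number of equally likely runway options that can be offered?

16

Information budget: (640 − 295)/85 = 4.0588 bits, so n ≤ 2^4.0588 = 16.666 → at most 16.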